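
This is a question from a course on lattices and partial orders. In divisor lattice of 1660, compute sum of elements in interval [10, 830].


Interval [10,830] in divisors of 1660: [10, 830]
Sum = 840


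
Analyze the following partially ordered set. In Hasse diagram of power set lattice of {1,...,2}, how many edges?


A cover relation a -< b holds when a < b with no c strictly between.
Cover relations:
  {} -< {1}
  {} -< {2}
  {1} -< {1,2}
  {2} -< {1,2}
Total: 4


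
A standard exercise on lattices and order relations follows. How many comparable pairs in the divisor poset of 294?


A comparable pair {a,b} has a < b or b < a in the order.
Count unordered pairs where one element is strictly below the other.
Examples: {1,2}, {1,3}, {1,6}, {1,7}, ...
Total comparable pairs: 42


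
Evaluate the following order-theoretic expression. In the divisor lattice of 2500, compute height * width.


Height = length of longest chain minus 1; width = size of largest antichain.
A maximum chain: 1 | 5 | 25 | 125 | 625 | 1250 | 2500  (height 6).
A maximum antichain: {4, 10, 25}  (width 3).
Product = 6 * 3 = 18


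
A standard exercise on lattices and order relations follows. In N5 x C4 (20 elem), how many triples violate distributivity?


Distributive law: a ^ (b v c) = (a ^ b) v (a ^ c).
Check all 20^3 = 8000 ordered triples (a,b,c).
  e.g. a=(b,0), b=(a,0), c=(c,0): lhs=(b,0) != rhs=(a,0)
  e.g. a=(b,0), b=(a,0), c=(c,1): lhs=(b,0) != rhs=(a,0)
Total violating triples: 128


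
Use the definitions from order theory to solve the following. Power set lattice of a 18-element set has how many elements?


Power set = 2^n.
2^18 = 262144


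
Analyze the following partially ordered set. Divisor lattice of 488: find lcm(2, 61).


In a divisor lattice, join = lcm (least common multiple).
gcd(2,61) = 1
lcm(2,61) = 2*61/gcd = 122/1 = 122


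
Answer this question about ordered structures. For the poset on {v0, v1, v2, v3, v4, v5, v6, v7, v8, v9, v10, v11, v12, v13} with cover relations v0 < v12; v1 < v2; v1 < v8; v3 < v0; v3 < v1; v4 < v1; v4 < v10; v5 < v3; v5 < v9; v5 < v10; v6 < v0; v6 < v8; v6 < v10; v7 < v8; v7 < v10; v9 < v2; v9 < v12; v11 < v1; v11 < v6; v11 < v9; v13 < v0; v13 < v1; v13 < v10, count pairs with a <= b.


The order relation is {(a,b) : a <= b}, reflexive so it includes (a,a).
Examples: (v0,v0), (v0,v12), (v1,v1), (v1,v2), (v1,v8), ...
Total ordered pairs: 56


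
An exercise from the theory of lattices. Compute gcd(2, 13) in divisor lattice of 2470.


In a divisor lattice, meet = gcd (greatest common divisor).
By Euclidean algorithm or factoring: gcd(2,13) = 1


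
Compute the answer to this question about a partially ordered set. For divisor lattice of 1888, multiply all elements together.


Divisors of 1888: [1, 2, 4, 8, 16, 32, 59, 118, 236, 472, 944, 1888]
Product = n^(d(n)/2) = 1888^(12/2)
Product = 45291003128980701184


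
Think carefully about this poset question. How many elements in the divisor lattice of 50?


Divisors of 50: [1, 2, 5, 10, 25, 50]
Count: 6


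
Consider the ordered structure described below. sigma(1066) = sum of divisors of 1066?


sigma(n) = sum of divisors.
Divisors of 1066: [1, 2, 13, 26, 41, 82, 533, 1066]
Sum = 1764


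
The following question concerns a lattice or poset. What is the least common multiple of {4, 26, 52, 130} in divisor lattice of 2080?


In a divisor lattice, join = lcm (least common multiple).
Compute lcm iteratively: start with first element, then lcm(current, next).
Elements: [4, 26, 52, 130]
lcm(4,26) = 52
lcm(52,52) = 52
lcm(52,130) = 260
Final lcm = 260


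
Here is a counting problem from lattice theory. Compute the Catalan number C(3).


C(n) = C(2n, n) / (n+1).
C(6, 3) = 20
C(3) = 20 / 4 = 5


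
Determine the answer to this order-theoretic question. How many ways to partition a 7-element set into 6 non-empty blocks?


S(n,k) = k*S(n-1,k) + S(n-1,k-1).
S(6,6) = 1, S(6,5) = 15
S(7,6) = 6*1 + 15 = 6 + 15
S(7,6) = 21


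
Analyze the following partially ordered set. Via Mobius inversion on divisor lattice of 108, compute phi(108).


phi(n) = n * prod_{p|n} (1 - 1/p).
Prime divisors of 108: [2, 3]
phi(108) = 108 * (1 - 1/2) * (1 - 1/3)
phi(108) = 36


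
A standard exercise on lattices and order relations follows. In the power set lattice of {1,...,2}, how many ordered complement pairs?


Complement pair (a,b): a meet b = bottom, a join b = top.
Here: A intersect B = {} and A union B = {1,...,2}.
Pairs found: ({},{1,2}), ({1},{2}), ({2},{1}), ({1,2},{})
Total ordered pairs: 4


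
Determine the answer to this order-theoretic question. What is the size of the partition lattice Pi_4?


B(n) = number of set partitions of an n-element set.
B(n) satisfies the recurrence: B(n+1) = sum_k C(n,k)*B(k).
B(4) = 15


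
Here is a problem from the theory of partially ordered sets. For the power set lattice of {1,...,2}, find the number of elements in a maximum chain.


A chain is a totally ordered subset; we count the number of elements in a maximum chain.
Compute, for each element x, the size of the longest chain ending at x:
  {}: 1
  {1}: 2
  {2}: 2
  {1,2}: 3
A maximum chain: {} < {1} < {1,2}
Number of elements in the longest chain: 3


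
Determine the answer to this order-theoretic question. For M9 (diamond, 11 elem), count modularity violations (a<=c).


Modular law: if a <= c then a v (b ^ c) = (a v b) ^ c.
Check all triples (a,b,c) with a <= c among 11 elements.
This lattice is modular (diamonds M_m and their chain-products are modular).
Total violating triples: 0


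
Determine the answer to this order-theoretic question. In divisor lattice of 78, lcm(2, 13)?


Join=lcm.
gcd(2,13)=1
lcm=26


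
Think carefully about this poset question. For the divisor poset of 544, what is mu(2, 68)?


In a divisor lattice, mu(a,b) = mu(b/a) where mu is the classical Mobius function.
b/a = 68/2 = 34
Prime factorization of 34: primes [2, 17]
34 is squarefree with 2 prime factor(s), so mu(34) = (-1)^2 = 1


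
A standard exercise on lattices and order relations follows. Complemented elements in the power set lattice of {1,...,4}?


An element a is complemented if some b has a meet b = bottom, a join b = top.
every subset A has complement S\A, so all elements are complemented.
Complemented elements: {}, {1}, {2}, {3}, {4}, {1,2}, ... (10 more)
Count: 16


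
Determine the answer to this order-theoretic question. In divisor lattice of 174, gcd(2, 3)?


Meet=gcd.
gcd(2,3)=1


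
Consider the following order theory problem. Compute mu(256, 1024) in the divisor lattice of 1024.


In a divisor lattice, mu(a,b) = mu(b/a) where mu is the classical Mobius function.
b/a = 1024/256 = 4
Prime factorization of 4: primes [2]
4 is not squarefree, so mu(4) = 0


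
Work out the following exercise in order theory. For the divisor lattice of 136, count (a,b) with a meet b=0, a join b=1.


Complement pair (a,b): a meet b = bottom, a join b = top.
Here: gcd(a,b)=1 and lcm(a,b)=136, i.e. a*b=136 with a,b coprime.
Pairs found: (1,136), (8,17), (17,8), (136,1)
Total ordered pairs: 4


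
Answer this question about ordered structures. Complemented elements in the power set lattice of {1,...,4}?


An element a is complemented if some b has a meet b = bottom, a join b = top.
every subset A has complement S\A, so all elements are complemented.
Complemented elements: {}, {1}, {2}, {3}, {4}, {1,2}, ... (10 more)
Count: 16


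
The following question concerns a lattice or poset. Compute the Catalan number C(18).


C(n) = C(2n, n) / (n+1).
C(36, 18) = 9075135300
C(18) = 9075135300 / 19 = 477638700


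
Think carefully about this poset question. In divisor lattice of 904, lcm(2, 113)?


Join=lcm.
gcd(2,113)=1
lcm=226


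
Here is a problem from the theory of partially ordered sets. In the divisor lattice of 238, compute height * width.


Height = length of longest chain minus 1; width = size of largest antichain.
A maximum chain: 1 | 17 | 119 | 238  (height 3).
A maximum antichain: {2, 7, 17}  (width 3).
Product = 3 * 3 = 9


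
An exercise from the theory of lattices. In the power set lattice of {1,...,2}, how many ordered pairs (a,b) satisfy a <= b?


The order relation is {(a,b) : a <= b}, reflexive so it includes (a,a).
Examples: ({},{}), ({},{1,2}), ({},{1}), ({},{2}), ({1,2},{1,2}), ...
Total ordered pairs: 9


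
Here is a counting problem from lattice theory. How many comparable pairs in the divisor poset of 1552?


A comparable pair {a,b} has a < b or b < a in the order.
Count unordered pairs where one element is strictly below the other.
Examples: {1,2}, {1,4}, {1,8}, {1,16}, ...
Total comparable pairs: 35


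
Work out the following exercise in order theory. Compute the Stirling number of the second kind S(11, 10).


S(n,k) = k*S(n-1,k) + S(n-1,k-1).
S(10,10) = 1, S(10,9) = 45
S(11,10) = 10*1 + 45 = 10 + 45
S(11,10) = 55


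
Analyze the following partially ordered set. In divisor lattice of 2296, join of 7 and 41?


In a divisor lattice, join = lcm (least common multiple).
gcd(7,41) = 1
lcm(7,41) = 7*41/gcd = 287/1 = 287


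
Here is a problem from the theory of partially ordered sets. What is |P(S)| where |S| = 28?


Power set = 2^n.
2^28 = 268435456


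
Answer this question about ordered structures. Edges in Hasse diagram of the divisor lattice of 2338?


A cover relation a -< b holds when a < b with no c strictly between.
Cover relations:
  1 -< 2
  1 -< 7
  1 -< 167
  2 -< 14
  2 -< 334
  7 -< 14
  7 -< 1169
  14 -< 2338
  ...4 more
Total: 12


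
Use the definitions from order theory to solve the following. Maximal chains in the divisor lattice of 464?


A maximal chain goes from the minimum element to a maximal element via cover relations.
Counting all min-to-max paths in the cover graph.
Total maximal chains: 5


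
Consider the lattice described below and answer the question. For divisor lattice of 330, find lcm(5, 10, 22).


In a divisor lattice, join = lcm (least common multiple).
Compute lcm iteratively: start with first element, then lcm(current, next).
Elements: [5, 10, 22]
lcm(5,10) = 10
lcm(10,22) = 110
Final lcm = 110


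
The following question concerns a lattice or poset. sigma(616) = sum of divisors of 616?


sigma(n) = sum of divisors.
Divisors of 616: [1, 2, 4, 7, 8, 11, 14, 22, 28, 44, 56, 77, 88, 154, 308, 616]
Sum = 1440


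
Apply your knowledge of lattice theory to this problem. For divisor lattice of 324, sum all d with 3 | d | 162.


Interval [3,162] in divisors of 324: [3, 6, 9, 18, 27, 54, 81, 162]
Sum = 360


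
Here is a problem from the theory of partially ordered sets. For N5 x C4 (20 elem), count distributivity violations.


Distributive law: a ^ (b v c) = (a ^ b) v (a ^ c).
Check all 20^3 = 8000 ordered triples (a,b,c).
  e.g. a=(b,0), b=(a,0), c=(c,0): lhs=(b,0) != rhs=(a,0)
  e.g. a=(b,0), b=(a,0), c=(c,1): lhs=(b,0) != rhs=(a,0)
Total violating triples: 128


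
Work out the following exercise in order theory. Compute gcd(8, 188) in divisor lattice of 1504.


In a divisor lattice, meet = gcd (greatest common divisor).
By Euclidean algorithm or factoring: gcd(8,188) = 4


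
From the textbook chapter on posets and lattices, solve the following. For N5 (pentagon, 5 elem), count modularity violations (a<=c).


Modular law: if a <= c then a v (b ^ c) = (a v b) ^ c.
Check all triples (a,b,c) with a <= c among 5 elements.
  e.g. a=a, b=c, c=b: lhs=a != rhs=b
Total violating triples: 1


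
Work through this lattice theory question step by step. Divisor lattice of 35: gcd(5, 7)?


Meet=gcd.
gcd(5,7)=1


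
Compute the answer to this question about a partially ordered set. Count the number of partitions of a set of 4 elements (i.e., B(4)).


B(n) = number of set partitions of an n-element set.
B(n) satisfies the recurrence: B(n+1) = sum_k C(n,k)*B(k).
B(4) = 15


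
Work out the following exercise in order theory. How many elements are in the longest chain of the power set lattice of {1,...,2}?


A chain is a totally ordered subset; we count the number of elements in a maximum chain.
Compute, for each element x, the size of the longest chain ending at x:
  {}: 1
  {1}: 2
  {2}: 2
  {1,2}: 3
A maximum chain: {} < {1} < {1,2}
Number of elements in the longest chain: 3


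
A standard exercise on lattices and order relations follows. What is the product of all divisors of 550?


Divisors of 550: [1, 2, 5, 10, 11, 22, 25, 50, 55, 110, 275, 550]
Product = n^(d(n)/2) = 550^(12/2)
Product = 27680640625000000


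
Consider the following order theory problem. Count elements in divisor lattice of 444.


Divisors of 444: [1, 2, 3, 4, 6, 12, 37, 74, 111, 148, 222, 444]
Count: 12


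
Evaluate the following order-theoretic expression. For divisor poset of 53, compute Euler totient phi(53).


phi(n) = n * prod_{p|n} (1 - 1/p).
Prime divisors of 53: [53]
phi(53) = 53 * (1 - 1/53)
phi(53) = 52


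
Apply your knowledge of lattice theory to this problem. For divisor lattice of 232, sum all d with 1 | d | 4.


Interval [1,4] in divisors of 232: [1, 2, 4]
Sum = 7


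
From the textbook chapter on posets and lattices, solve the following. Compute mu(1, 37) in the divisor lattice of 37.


In a divisor lattice, mu(a,b) = mu(b/a) where mu is the classical Mobius function.
b/a = 37/1 = 37
Prime factorization of 37: primes [37]
37 is squarefree with 1 prime factor(s), so mu(37) = (-1)^1 = -1


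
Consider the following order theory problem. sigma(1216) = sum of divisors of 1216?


sigma(n) = sum of divisors.
Divisors of 1216: [1, 2, 4, 8, 16, 19, 32, 38, 64, 76, 152, 304, 608, 1216]
Sum = 2540


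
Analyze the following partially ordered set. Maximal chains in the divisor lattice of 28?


A maximal chain goes from the minimum element to a maximal element via cover relations.
Counting all min-to-max paths in the cover graph.
Total maximal chains: 3


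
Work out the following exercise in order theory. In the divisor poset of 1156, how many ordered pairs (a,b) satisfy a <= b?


The order relation is {(a,b) : a <= b}, reflexive so it includes (a,a).
Examples: (1,1), (1,1156), (1,17), (1,2), (1,289), ...
Total ordered pairs: 36


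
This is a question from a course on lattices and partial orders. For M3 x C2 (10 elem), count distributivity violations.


Distributive law: a ^ (b v c) = (a ^ b) v (a ^ c).
Check all 10^3 = 1000 ordered triples (a,b,c).
  e.g. a=(a1,0), b=(a2,0), c=(a3,0): lhs=(a1,0) != rhs=(0,0)
  e.g. a=(a1,0), b=(a2,0), c=(a3,1): lhs=(a1,0) != rhs=(0,0)
Total violating triples: 48


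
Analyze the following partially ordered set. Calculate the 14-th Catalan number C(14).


C(n) = C(2n, n) / (n+1).
C(28, 14) = 40116600
C(14) = 40116600 / 15 = 2674440


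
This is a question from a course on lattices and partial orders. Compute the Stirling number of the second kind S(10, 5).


S(n,k) = k*S(n-1,k) + S(n-1,k-1).
S(9,5) = 6951, S(9,4) = 7770
S(10,5) = 5*6951 + 7770 = 34755 + 7770
S(10,5) = 42525


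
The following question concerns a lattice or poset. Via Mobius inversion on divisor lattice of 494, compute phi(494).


phi(n) = n * prod_{p|n} (1 - 1/p).
Prime divisors of 494: [2, 13, 19]
phi(494) = 494 * (1 - 1/2) * (1 - 1/13) * (1 - 1/19)
phi(494) = 216


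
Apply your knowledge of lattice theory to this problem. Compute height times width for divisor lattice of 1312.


Height = length of longest chain minus 1; width = size of largest antichain.
A maximum chain: 1 | 41 | 82 | 164 | 328 | 656 | 1312  (height 6).
A maximum antichain: {2, 41}  (width 2).
Product = 6 * 2 = 12


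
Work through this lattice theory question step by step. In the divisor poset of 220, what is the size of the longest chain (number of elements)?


A chain is a totally ordered subset; we count the number of elements in a maximum chain.
Compute, for each element x, the size of the longest chain ending at x:
  1: 1
  2: 2
  5: 2
  11: 2
  4: 3
  10: 3
  ...
A maximum chain: 1 < 2 < 4 < 20 < 220
Number of elements in the longest chain: 5


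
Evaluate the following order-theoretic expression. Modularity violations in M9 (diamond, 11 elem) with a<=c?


Modular law: if a <= c then a v (b ^ c) = (a v b) ^ c.
Check all triples (a,b,c) with a <= c among 11 elements.
This lattice is modular (diamonds M_m and their chain-products are modular).
Total violating triples: 0


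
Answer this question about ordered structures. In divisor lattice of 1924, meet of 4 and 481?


In a divisor lattice, meet = gcd (greatest common divisor).
By Euclidean algorithm or factoring: gcd(4,481) = 1


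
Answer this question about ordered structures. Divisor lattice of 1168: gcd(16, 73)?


Meet=gcd.
gcd(16,73)=1


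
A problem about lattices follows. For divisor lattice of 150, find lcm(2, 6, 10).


In a divisor lattice, join = lcm (least common multiple).
Compute lcm iteratively: start with first element, then lcm(current, next).
Elements: [2, 6, 10]
lcm(2,6) = 6
lcm(6,10) = 30
Final lcm = 30


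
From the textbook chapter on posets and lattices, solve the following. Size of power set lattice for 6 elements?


Power set = 2^n.
2^6 = 64


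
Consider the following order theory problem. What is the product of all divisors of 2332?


Divisors of 2332: [1, 2, 4, 11, 22, 44, 53, 106, 212, 583, 1166, 2332]
Product = n^(d(n)/2) = 2332^(12/2)
Product = 160831560769750503424


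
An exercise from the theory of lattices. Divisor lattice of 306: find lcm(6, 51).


In a divisor lattice, join = lcm (least common multiple).
gcd(6,51) = 3
lcm(6,51) = 6*51/gcd = 306/3 = 102


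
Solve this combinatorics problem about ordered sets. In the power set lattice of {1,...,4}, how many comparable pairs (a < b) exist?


A comparable pair {a,b} has a < b or b < a in the order.
Count unordered pairs where one element is strictly below the other.
Examples: {{},{1}}, {{},{2}}, {{},{3}}, {{},{4}}, ...
Total comparable pairs: 65


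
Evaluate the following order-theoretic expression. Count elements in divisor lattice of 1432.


Divisors of 1432: [1, 2, 4, 8, 179, 358, 716, 1432]
Count: 8


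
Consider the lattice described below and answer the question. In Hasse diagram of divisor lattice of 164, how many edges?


A cover relation a -< b holds when a < b with no c strictly between.
Cover relations:
  1 -< 2
  1 -< 41
  2 -< 4
  2 -< 82
  4 -< 164
  41 -< 82
  82 -< 164
Total: 7


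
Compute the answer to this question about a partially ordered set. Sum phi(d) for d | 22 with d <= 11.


Divisors of 22 up to 11: [1, 2, 11]
phi values: [1, 1, 10]
Sum = 12


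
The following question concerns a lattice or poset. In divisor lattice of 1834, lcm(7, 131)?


Join=lcm.
gcd(7,131)=1
lcm=917


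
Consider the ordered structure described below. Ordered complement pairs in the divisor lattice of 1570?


Complement pair (a,b): a meet b = bottom, a join b = top.
Here: gcd(a,b)=1 and lcm(a,b)=1570, i.e. a*b=1570 with a,b coprime.
Pairs found: (1,1570), (2,785), (5,314), (10,157), ... (4 more)
Total ordered pairs: 8


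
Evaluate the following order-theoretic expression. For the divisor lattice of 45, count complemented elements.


An element a is complemented if some b has a meet b = bottom, a join b = top.
a is complemented iff gcd(a, n/a)=1, i.e. a is a unitary divisor of 45.
Complemented elements: 1, 5, 9, 45
Count: 4


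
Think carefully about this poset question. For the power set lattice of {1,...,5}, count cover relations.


A cover relation a -< b holds when a < b with no c strictly between.
Cover relations:
  {} -< {1}
  {} -< {2}
  {} -< {3}
  {} -< {4}
  {} -< {5}
  {1} -< {1,2}
  {1} -< {1,3}
  {1} -< {1,4}
  ...72 more
Total: 80


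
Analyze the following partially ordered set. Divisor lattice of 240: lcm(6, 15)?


Join=lcm.
gcd(6,15)=3
lcm=30


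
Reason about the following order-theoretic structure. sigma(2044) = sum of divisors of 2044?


sigma(n) = sum of divisors.
Divisors of 2044: [1, 2, 4, 7, 14, 28, 73, 146, 292, 511, 1022, 2044]
Sum = 4144


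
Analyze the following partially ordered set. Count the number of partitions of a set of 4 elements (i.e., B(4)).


B(n) = number of set partitions of an n-element set.
B(n) satisfies the recurrence: B(n+1) = sum_k C(n,k)*B(k).
B(4) = 15


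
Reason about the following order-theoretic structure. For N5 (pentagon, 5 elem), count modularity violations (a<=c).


Modular law: if a <= c then a v (b ^ c) = (a v b) ^ c.
Check all triples (a,b,c) with a <= c among 5 elements.
  e.g. a=a, b=c, c=b: lhs=a != rhs=b
Total violating triples: 1


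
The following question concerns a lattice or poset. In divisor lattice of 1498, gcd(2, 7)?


Meet=gcd.
gcd(2,7)=1


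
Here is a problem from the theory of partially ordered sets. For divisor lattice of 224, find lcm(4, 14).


In a divisor lattice, join = lcm (least common multiple).
Compute lcm iteratively: start with first element, then lcm(current, next).
Elements: [4, 14]
lcm(4,14) = 28
Final lcm = 28


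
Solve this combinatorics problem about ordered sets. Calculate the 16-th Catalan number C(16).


C(n) = C(2n, n) / (n+1).
C(32, 16) = 601080390
C(16) = 601080390 / 17 = 35357670


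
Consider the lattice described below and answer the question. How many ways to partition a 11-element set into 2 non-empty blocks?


S(n,k) = k*S(n-1,k) + S(n-1,k-1).
S(10,2) = 511, S(10,1) = 1
S(11,2) = 2*511 + 1 = 1022 + 1
S(11,2) = 1023


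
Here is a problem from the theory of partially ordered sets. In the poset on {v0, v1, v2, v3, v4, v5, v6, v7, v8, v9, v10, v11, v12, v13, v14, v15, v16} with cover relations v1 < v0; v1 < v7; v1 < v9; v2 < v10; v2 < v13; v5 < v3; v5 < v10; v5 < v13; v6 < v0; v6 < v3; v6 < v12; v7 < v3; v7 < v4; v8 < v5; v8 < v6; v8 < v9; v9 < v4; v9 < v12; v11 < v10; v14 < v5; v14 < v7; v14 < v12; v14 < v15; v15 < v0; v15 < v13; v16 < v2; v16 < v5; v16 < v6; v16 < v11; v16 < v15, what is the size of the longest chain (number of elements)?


A chain is a totally ordered subset; we count the number of elements in a maximum chain.
Compute, for each element x, the size of the longest chain ending at x:
  v1: 1
  v8: 1
  v14: 1
  v16: 1
  v2: 2
  v11: 2
  ...
A maximum chain: v8 < v6 < v0
Number of elements in the longest chain: 3


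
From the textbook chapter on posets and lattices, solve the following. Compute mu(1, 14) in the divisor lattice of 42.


In a divisor lattice, mu(a,b) = mu(b/a) where mu is the classical Mobius function.
b/a = 14/1 = 14
Prime factorization of 14: primes [2, 7]
14 is squarefree with 2 prime factor(s), so mu(14) = (-1)^2 = 1


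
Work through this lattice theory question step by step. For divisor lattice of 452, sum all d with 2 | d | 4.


Interval [2,4] in divisors of 452: [2, 4]
Sum = 6


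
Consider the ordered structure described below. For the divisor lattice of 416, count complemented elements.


An element a is complemented if some b has a meet b = bottom, a join b = top.
a is complemented iff gcd(a, n/a)=1, i.e. a is a unitary divisor of 416.
Complemented elements: 1, 13, 32, 416
Count: 4


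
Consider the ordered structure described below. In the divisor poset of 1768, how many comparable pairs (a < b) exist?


A comparable pair {a,b} has a < b or b < a in the order.
Count unordered pairs where one element is strictly below the other.
Examples: {1,2}, {1,4}, {1,8}, {1,13}, ...
Total comparable pairs: 74


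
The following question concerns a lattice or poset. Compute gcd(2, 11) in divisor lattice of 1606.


In a divisor lattice, meet = gcd (greatest common divisor).
By Euclidean algorithm or factoring: gcd(2,11) = 1


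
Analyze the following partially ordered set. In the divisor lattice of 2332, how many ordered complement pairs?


Complement pair (a,b): a meet b = bottom, a join b = top.
Here: gcd(a,b)=1 and lcm(a,b)=2332, i.e. a*b=2332 with a,b coprime.
Pairs found: (1,2332), (4,583), (11,212), (44,53), ... (4 more)
Total ordered pairs: 8


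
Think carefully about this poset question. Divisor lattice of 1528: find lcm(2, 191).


In a divisor lattice, join = lcm (least common multiple).
gcd(2,191) = 1
lcm(2,191) = 2*191/gcd = 382/1 = 382


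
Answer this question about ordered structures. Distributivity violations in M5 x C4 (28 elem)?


Distributive law: a ^ (b v c) = (a ^ b) v (a ^ c).
Check all 28^3 = 21952 ordered triples (a,b,c).
  e.g. a=(a1,0), b=(a2,0), c=(a3,0): lhs=(a1,0) != rhs=(0,0)
  e.g. a=(a1,0), b=(a2,0), c=(a3,1): lhs=(a1,0) != rhs=(0,0)
Total violating triples: 3840


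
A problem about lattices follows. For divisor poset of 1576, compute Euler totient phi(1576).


phi(n) = n * prod_{p|n} (1 - 1/p).
Prime divisors of 1576: [2, 197]
phi(1576) = 1576 * (1 - 1/2) * (1 - 1/197)
phi(1576) = 784


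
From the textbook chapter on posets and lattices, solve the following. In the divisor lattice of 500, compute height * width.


Height = length of longest chain minus 1; width = size of largest antichain.
A maximum chain: 1 | 5 | 25 | 125 | 250 | 500  (height 5).
A maximum antichain: {4, 10, 25}  (width 3).
Product = 5 * 3 = 15


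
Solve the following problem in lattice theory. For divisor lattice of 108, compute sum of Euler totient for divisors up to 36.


Divisors of 108 up to 36: [1, 2, 3, 4, 6, 9, 12, 18, 27, 36]
phi values: [1, 1, 2, 2, 2, 6, 4, 6, 18, 12]
Sum = 54


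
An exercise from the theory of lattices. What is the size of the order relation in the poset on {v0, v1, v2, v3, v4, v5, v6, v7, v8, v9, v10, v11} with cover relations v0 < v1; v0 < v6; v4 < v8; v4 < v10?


The order relation is {(a,b) : a <= b}, reflexive so it includes (a,a).
Examples: (v0,v0), (v0,v1), (v0,v6), (v1,v1), (v10,v10), ...
Total ordered pairs: 16


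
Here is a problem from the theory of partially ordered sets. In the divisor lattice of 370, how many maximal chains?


A maximal chain goes from the minimum element to a maximal element via cover relations.
Counting all min-to-max paths in the cover graph.
Total maximal chains: 6


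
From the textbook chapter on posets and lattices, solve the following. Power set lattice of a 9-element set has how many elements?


Power set = 2^n.
2^9 = 512


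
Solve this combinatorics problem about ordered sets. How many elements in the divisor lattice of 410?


Divisors of 410: [1, 2, 5, 10, 41, 82, 205, 410]
Count: 8


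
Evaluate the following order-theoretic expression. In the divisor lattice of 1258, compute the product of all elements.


Divisors of 1258: [1, 2, 17, 34, 37, 74, 629, 1258]
Product = n^(d(n)/2) = 1258^(8/2)
Product = 2504508814096


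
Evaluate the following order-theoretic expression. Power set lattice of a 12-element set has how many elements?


Power set = 2^n.
2^12 = 4096


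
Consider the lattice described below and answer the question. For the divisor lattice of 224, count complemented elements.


An element a is complemented if some b has a meet b = bottom, a join b = top.
a is complemented iff gcd(a, n/a)=1, i.e. a is a unitary divisor of 224.
Complemented elements: 1, 7, 32, 224
Count: 4


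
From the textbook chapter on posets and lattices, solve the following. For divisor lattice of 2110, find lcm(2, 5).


In a divisor lattice, join = lcm (least common multiple).
Compute lcm iteratively: start with first element, then lcm(current, next).
Elements: [2, 5]
lcm(2,5) = 10
Final lcm = 10


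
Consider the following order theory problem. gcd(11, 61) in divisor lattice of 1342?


Meet=gcd.
gcd(11,61)=1


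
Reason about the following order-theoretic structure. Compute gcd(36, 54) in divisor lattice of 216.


In a divisor lattice, meet = gcd (greatest common divisor).
By Euclidean algorithm or factoring: gcd(36,54) = 18


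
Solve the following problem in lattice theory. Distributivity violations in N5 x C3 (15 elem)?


Distributive law: a ^ (b v c) = (a ^ b) v (a ^ c).
Check all 15^3 = 3375 ordered triples (a,b,c).
  e.g. a=(b,0), b=(a,0), c=(c,0): lhs=(b,0) != rhs=(a,0)
  e.g. a=(b,0), b=(a,0), c=(c,1): lhs=(b,0) != rhs=(a,0)
Total violating triples: 54


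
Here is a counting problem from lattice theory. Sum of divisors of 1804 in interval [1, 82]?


Interval [1,82] in divisors of 1804: [1, 2, 41, 82]
Sum = 126


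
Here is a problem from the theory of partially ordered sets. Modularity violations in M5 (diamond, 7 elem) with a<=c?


Modular law: if a <= c then a v (b ^ c) = (a v b) ^ c.
Check all triples (a,b,c) with a <= c among 7 elements.
This lattice is modular (diamonds M_m and their chain-products are modular).
Total violating triples: 0


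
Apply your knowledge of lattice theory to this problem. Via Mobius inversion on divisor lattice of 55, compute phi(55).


phi(n) = n * prod_{p|n} (1 - 1/p).
Prime divisors of 55: [5, 11]
phi(55) = 55 * (1 - 1/5) * (1 - 1/11)
phi(55) = 40


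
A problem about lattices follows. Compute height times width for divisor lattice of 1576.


Height = length of longest chain minus 1; width = size of largest antichain.
A maximum chain: 1 | 197 | 394 | 788 | 1576  (height 4).
A maximum antichain: {2, 197}  (width 2).
Product = 4 * 2 = 8


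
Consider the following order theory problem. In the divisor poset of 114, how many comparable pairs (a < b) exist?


A comparable pair {a,b} has a < b or b < a in the order.
Count unordered pairs where one element is strictly below the other.
Examples: {1,2}, {1,3}, {1,6}, {1,19}, ...
Total comparable pairs: 19


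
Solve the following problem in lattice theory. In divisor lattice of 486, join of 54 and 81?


In a divisor lattice, join = lcm (least common multiple).
gcd(54,81) = 27
lcm(54,81) = 54*81/gcd = 4374/27 = 162


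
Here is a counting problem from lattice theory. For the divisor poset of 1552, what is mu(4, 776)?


In a divisor lattice, mu(a,b) = mu(b/a) where mu is the classical Mobius function.
b/a = 776/4 = 194
Prime factorization of 194: primes [2, 97]
194 is squarefree with 2 prime factor(s), so mu(194) = (-1)^2 = 1


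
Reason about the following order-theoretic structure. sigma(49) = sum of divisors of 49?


sigma(n) = sum of divisors.
Divisors of 49: [1, 7, 49]
Sum = 57


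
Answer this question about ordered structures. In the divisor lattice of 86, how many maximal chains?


A maximal chain goes from the minimum element to a maximal element via cover relations.
Counting all min-to-max paths in the cover graph.
Total maximal chains: 2


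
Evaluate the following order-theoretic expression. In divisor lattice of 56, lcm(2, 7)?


Join=lcm.
gcd(2,7)=1
lcm=14


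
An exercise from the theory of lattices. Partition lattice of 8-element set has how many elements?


B(n) = number of set partitions of an n-element set.
B(n) satisfies the recurrence: B(n+1) = sum_k C(n,k)*B(k).
B(8) = 4140


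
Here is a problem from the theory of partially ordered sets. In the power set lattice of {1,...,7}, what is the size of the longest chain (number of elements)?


A chain is a totally ordered subset; we count the number of elements in a maximum chain.
Compute, for each element x, the size of the longest chain ending at x:
  {}: 1
  {1}: 2
  {2}: 2
  {3}: 2
  {4}: 2
  {5}: 2
  ...
A maximum chain: {} < {1} < {1,2} < {1,2,3} < {1,2,3,4} < {1,2,3,4,5} < {1,2,3,4,5,6} < {1,2,3,4,5,6,7}
Number of elements in the longest chain: 8


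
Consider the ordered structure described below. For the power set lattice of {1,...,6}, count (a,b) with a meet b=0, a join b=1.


Complement pair (a,b): a meet b = bottom, a join b = top.
Here: A intersect B = {} and A union B = {1,...,6}.
Pairs found: ({},{1,2,3,4,5,6}), ({1},{2,3,4,5,6}), ({2},{1,3,4,5,6}), ({3},{1,2,4,5,6}), ... (60 more)
Total ordered pairs: 64


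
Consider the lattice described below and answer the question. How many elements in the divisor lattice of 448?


Divisors of 448: [1, 2, 4, 7, 8, 14, 16, 28, 32, 56, 64, 112, 224, 448]
Count: 14


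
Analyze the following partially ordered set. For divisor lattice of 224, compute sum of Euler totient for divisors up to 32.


Divisors of 224 up to 32: [1, 2, 4, 7, 8, 14, 16, 28, 32]
phi values: [1, 1, 2, 6, 4, 6, 8, 12, 16]
Sum = 56


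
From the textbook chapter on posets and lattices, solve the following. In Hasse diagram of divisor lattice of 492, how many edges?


A cover relation a -< b holds when a < b with no c strictly between.
Cover relations:
  1 -< 2
  1 -< 3
  1 -< 41
  2 -< 4
  2 -< 6
  2 -< 82
  3 -< 6
  3 -< 123
  ...12 more
Total: 20


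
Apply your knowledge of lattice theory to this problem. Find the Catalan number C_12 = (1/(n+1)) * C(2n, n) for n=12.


C(n) = C(2n, n) / (n+1).
C(24, 12) = 2704156
C(12) = 2704156 / 13 = 208012


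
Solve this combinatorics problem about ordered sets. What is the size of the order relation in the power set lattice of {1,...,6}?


The order relation is {(a,b) : a <= b}, reflexive so it includes (a,a).
Examples: ({},{}), ({},{1,2}), ({},{1,2,3}), ({},{1,2,3,4}), ({},{1,2,3,4,5}), ...
Total ordered pairs: 729


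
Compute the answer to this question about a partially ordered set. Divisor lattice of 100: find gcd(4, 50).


In a divisor lattice, meet = gcd (greatest common divisor).
By Euclidean algorithm or factoring: gcd(4,50) = 2


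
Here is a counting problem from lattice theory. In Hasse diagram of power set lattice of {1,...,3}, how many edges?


A cover relation a -< b holds when a < b with no c strictly between.
Cover relations:
  {} -< {1}
  {} -< {2}
  {} -< {3}
  {1} -< {1,2}
  {1} -< {1,3}
  {2} -< {1,2}
  {2} -< {2,3}
  {3} -< {1,3}
  ...4 more
Total: 12


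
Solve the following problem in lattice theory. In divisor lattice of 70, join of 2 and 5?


In a divisor lattice, join = lcm (least common multiple).
gcd(2,5) = 1
lcm(2,5) = 2*5/gcd = 10/1 = 10


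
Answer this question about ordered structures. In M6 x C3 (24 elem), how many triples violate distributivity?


Distributive law: a ^ (b v c) = (a ^ b) v (a ^ c).
Check all 24^3 = 13824 ordered triples (a,b,c).
  e.g. a=(a1,0), b=(a2,0), c=(a3,0): lhs=(a1,0) != rhs=(0,0)
  e.g. a=(a1,0), b=(a2,0), c=(a3,1): lhs=(a1,0) != rhs=(0,0)
Total violating triples: 3240


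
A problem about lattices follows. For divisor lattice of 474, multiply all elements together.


Divisors of 474: [1, 2, 3, 6, 79, 158, 237, 474]
Product = n^(d(n)/2) = 474^(8/2)
Product = 50479304976


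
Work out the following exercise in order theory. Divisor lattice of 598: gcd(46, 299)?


Meet=gcd.
gcd(46,299)=23


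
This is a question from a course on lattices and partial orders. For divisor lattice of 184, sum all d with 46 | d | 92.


Interval [46,92] in divisors of 184: [46, 92]
Sum = 138


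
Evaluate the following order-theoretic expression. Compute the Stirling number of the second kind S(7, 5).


S(n,k) = k*S(n-1,k) + S(n-1,k-1).
S(6,5) = 15, S(6,4) = 65
S(7,5) = 5*15 + 65 = 75 + 65
S(7,5) = 140


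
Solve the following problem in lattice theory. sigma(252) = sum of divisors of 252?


sigma(n) = sum of divisors.
Divisors of 252: [1, 2, 3, 4, 6, 7, 9, 12, 14, 18, 21, 28, 36, 42, 63, 84, 126, 252]
Sum = 728


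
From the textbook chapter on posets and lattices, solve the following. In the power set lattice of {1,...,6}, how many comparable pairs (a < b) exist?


A comparable pair {a,b} has a < b or b < a in the order.
Count unordered pairs where one element is strictly below the other.
Examples: {{},{1}}, {{},{2}}, {{},{3}}, {{},{4}}, ...
Total comparable pairs: 665


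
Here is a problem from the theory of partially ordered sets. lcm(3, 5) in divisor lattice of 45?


Join=lcm.
gcd(3,5)=1
lcm=15


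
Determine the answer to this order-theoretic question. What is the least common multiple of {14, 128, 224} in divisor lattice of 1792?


In a divisor lattice, join = lcm (least common multiple).
Compute lcm iteratively: start with first element, then lcm(current, next).
Elements: [14, 128, 224]
lcm(14,128) = 896
lcm(896,224) = 896
Final lcm = 896


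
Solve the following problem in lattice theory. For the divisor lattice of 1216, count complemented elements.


An element a is complemented if some b has a meet b = bottom, a join b = top.
a is complemented iff gcd(a, n/a)=1, i.e. a is a unitary divisor of 1216.
Complemented elements: 1, 19, 64, 1216
Count: 4


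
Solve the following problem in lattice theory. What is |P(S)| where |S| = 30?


Power set = 2^n.
2^30 = 1073741824


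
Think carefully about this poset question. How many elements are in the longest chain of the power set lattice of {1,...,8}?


A chain is a totally ordered subset; we count the number of elements in a maximum chain.
Compute, for each element x, the size of the longest chain ending at x:
  {}: 1
  {1}: 2
  {2}: 2
  {3}: 2
  {4}: 2
  {5}: 2
  ...
A maximum chain: {} < {1} < {1,2} < {1,2,3} < {1,2,3,4} < {1,2,3,4,5} < {1,2,3,4,5,6} < {1,2,3,4,5,6,7} < {1,2,3,4,5,6,7,8}
Number of elements in the longest chain: 9


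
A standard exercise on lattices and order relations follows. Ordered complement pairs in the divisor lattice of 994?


Complement pair (a,b): a meet b = bottom, a join b = top.
Here: gcd(a,b)=1 and lcm(a,b)=994, i.e. a*b=994 with a,b coprime.
Pairs found: (1,994), (2,497), (7,142), (14,71), ... (4 more)
Total ordered pairs: 8


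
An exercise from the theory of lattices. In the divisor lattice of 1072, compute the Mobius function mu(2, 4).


In a divisor lattice, mu(a,b) = mu(b/a) where mu is the classical Mobius function.
b/a = 4/2 = 2
Prime factorization of 2: primes [2]
2 is squarefree with 1 prime factor(s), so mu(2) = (-1)^1 = -1


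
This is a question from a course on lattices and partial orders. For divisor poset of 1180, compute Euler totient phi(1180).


phi(n) = n * prod_{p|n} (1 - 1/p).
Prime divisors of 1180: [2, 5, 59]
phi(1180) = 1180 * (1 - 1/2) * (1 - 1/5) * (1 - 1/59)
phi(1180) = 464


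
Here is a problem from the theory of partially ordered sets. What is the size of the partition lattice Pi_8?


B(n) = number of set partitions of an n-element set.
B(n) satisfies the recurrence: B(n+1) = sum_k C(n,k)*B(k).
B(8) = 4140


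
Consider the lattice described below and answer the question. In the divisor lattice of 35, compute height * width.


Height = length of longest chain minus 1; width = size of largest antichain.
A maximum chain: 1 | 7 | 35  (height 2).
A maximum antichain: {5, 7}  (width 2).
Product = 2 * 2 = 4


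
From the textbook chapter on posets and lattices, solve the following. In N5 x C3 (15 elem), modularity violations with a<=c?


Modular law: if a <= c then a v (b ^ c) = (a v b) ^ c.
Check all triples (a,b,c) with a <= c among 15 elements.
  e.g. a=(a,0), b=(c,0), c=(b,0): lhs=(a,0) != rhs=(b,0)
  e.g. a=(a,0), b=(c,1), c=(b,0): lhs=(a,0) != rhs=(b,0)
Total violating triples: 18


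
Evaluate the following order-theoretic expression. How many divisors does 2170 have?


Divisors of 2170: [1, 2, 5, 7, 10, 14, 31, 35, 62, 70, 155, 217, 310, 434, 1085, 2170]
Count: 16


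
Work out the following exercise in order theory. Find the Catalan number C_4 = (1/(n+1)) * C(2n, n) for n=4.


C(n) = C(2n, n) / (n+1).
C(8, 4) = 70
C(4) = 70 / 5 = 14


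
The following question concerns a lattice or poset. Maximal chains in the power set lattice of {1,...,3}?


A maximal chain goes from the minimum element to a maximal element via cover relations.
Counting all min-to-max paths in the cover graph.
Total maximal chains: 6


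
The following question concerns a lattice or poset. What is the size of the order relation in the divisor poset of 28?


The order relation is {(a,b) : a <= b}, reflexive so it includes (a,a).
Examples: (1,1), (1,14), (1,2), (1,28), (1,4), ...
Total ordered pairs: 18
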